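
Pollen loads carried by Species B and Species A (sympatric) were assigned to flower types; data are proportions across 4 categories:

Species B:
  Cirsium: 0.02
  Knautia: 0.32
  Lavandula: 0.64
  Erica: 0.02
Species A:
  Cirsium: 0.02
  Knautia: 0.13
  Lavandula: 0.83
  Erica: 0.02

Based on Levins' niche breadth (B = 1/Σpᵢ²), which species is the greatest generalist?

Σp_Bᵢ² = 0.02² + 0.32² + 0.64² + 0.02² = 0.0004 + 0.1024 + 0.4096 + 0.0004 = 0.5128
B_B = 1 / 0.5128 = 1.9501
Σp_Aᵢ² = 0.02² + 0.13² + 0.83² + 0.02² = 0.0004 + 0.0169 + 0.6889 + 0.0004 = 0.7066
B_A = 1 / 0.7066 = 1.4152
Highest B → broadest niche (most generalist): Species B (B = 1.95).

Species B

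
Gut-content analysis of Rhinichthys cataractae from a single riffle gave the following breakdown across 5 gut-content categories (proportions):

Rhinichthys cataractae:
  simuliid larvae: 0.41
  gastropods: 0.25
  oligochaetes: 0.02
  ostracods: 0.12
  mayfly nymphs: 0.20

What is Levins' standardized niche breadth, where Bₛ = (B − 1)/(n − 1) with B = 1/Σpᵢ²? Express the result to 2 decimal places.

Σpᵢ² = 0.41² + 0.25² + 0.02² + 0.12² + 0.20² = 0.1681 + 0.0625 + 0.0004 + 0.0144 + 0.0400 = 0.2854
B = 1 / 0.2854 = 3.5039
Bₛ = (B − 1)/(n − 1) = (3.5039 − 1)/(5 − 1) = 2.5039/4 = 0.6260

0.63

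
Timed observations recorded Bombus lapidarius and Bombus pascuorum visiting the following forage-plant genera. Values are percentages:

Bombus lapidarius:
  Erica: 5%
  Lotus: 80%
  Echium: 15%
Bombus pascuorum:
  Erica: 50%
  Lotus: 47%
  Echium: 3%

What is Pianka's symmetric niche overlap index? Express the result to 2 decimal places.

Convert percentages to proportions (divide by 100).
Σ p₁ᵢp₂ᵢ = 0.0250 + 0.3760 + 0.0045 = 0.4055
Σp_1ᵢ² = 0.05² + 0.80² + 0.15² = 0.0025 + 0.6400 + 0.0225 = 0.6650
Σp_2ᵢ² = 0.50² + 0.47² + 0.03² = 0.2500 + 0.2209 + 0.0009 = 0.4718
O = 0.4055 / √(0.6650 × 0.4718) = 0.4055 / 0.56013 = 0.7239

0.72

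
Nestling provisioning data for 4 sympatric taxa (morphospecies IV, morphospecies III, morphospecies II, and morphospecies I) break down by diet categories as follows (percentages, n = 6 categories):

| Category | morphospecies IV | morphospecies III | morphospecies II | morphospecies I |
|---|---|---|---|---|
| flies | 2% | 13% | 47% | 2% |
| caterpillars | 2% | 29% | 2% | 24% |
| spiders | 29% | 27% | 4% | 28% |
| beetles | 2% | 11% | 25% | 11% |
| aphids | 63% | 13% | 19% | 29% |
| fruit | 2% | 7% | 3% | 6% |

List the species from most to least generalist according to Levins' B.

morphospecies III > morphospecies I > morphospecies II > morphospecies IV

Convert percentages to proportions (divide by 100).
Σp_IVᵢ² = 0.02² + 0.02² + 0.29² + 0.02² + 0.63² + 0.02² = 0.0004 + 0.0004 + 0.0841 + 0.0004 + 0.3969 + 0.0004 = 0.4826
B_IV = 1 / 0.4826 = 2.0721
Σp_IIIᵢ² = 0.13² + 0.29² + 0.27² + 0.11² + 0.13² + 0.07² = 0.0169 + 0.0841 + 0.0729 + 0.0121 + 0.0169 + 0.0049 = 0.2078
B_III = 1 / 0.2078 = 4.8123
Σp_IIᵢ² = 0.47² + 0.02² + 0.04² + 0.25² + 0.19² + 0.03² = 0.2209 + 0.0004 + 0.0016 + 0.0625 + 0.0361 + 0.0009 = 0.3224
B_II = 1 / 0.3224 = 3.1017
Σp_Iᵢ² = 0.02² + 0.24² + 0.28² + 0.11² + 0.29² + 0.06² = 0.0004 + 0.0576 + 0.0784 + 0.0121 + 0.0841 + 0.0036 = 0.2362
B_I = 1 / 0.2362 = 4.2337
Ranking by B (broadest → narrowest): morphospecies III (4.81) > morphospecies I (4.23) > morphospecies II (3.10) > morphospecies IV (2.07)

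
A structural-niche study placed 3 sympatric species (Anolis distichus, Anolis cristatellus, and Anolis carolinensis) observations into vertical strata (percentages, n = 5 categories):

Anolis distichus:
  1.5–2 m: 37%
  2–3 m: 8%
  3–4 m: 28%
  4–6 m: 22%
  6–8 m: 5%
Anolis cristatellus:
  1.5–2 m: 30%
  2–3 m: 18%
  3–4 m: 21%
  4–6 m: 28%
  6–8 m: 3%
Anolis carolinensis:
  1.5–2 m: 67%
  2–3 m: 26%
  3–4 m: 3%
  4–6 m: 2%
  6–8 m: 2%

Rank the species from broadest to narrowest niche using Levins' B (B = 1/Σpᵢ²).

Convert percentages to proportions (divide by 100).
Σp_distᵢ² = 0.37² + 0.08² + 0.28² + 0.22² + 0.05² = 0.1369 + 0.0064 + 0.0784 + 0.0484 + 0.0025 = 0.2726
B_dist = 1 / 0.2726 = 3.6684
Σp_crisᵢ² = 0.30² + 0.18² + 0.21² + 0.28² + 0.03² = 0.0900 + 0.0324 + 0.0441 + 0.0784 + 0.0009 = 0.2458
B_cris = 1 / 0.2458 = 4.0683
Σp_caroᵢ² = 0.67² + 0.26² + 0.03² + 0.02² + 0.02² = 0.4489 + 0.0676 + 0.0009 + 0.0004 + 0.0004 = 0.5182
B_caro = 1 / 0.5182 = 1.9298
Ranking by B (broadest → narrowest): Anolis cristatellus (4.07) > Anolis distichus (3.67) > Anolis carolinensis (1.93)

Anolis cristatellus > Anolis distichus > Anolis carolinensis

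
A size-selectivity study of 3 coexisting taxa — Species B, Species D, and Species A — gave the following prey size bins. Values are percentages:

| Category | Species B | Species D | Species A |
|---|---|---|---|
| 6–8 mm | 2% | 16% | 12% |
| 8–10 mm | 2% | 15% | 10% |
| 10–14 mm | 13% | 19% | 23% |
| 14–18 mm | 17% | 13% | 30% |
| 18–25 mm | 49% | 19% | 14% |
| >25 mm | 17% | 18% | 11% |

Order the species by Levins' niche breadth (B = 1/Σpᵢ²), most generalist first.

Species D > Species A > Species B

Convert percentages to proportions (divide by 100).
Σp_Bᵢ² = 0.02² + 0.02² + 0.13² + 0.17² + 0.49² + 0.17² = 0.0004 + 0.0004 + 0.0169 + 0.0289 + 0.2401 + 0.0289 = 0.3156
B_B = 1 / 0.3156 = 3.1686
Σp_Dᵢ² = 0.16² + 0.15² + 0.19² + 0.13² + 0.19² + 0.18² = 0.0256 + 0.0225 + 0.0361 + 0.0169 + 0.0361 + 0.0324 = 0.1696
B_D = 1 / 0.1696 = 5.8962
Σp_Aᵢ² = 0.12² + 0.10² + 0.23² + 0.30² + 0.14² + 0.11² = 0.0144 + 0.0100 + 0.0529 + 0.0900 + 0.0196 + 0.0121 = 0.1990
B_A = 1 / 0.1990 = 5.0251
Ranking by B (broadest → narrowest): Species D (5.90) > Species A (5.03) > Species B (3.17)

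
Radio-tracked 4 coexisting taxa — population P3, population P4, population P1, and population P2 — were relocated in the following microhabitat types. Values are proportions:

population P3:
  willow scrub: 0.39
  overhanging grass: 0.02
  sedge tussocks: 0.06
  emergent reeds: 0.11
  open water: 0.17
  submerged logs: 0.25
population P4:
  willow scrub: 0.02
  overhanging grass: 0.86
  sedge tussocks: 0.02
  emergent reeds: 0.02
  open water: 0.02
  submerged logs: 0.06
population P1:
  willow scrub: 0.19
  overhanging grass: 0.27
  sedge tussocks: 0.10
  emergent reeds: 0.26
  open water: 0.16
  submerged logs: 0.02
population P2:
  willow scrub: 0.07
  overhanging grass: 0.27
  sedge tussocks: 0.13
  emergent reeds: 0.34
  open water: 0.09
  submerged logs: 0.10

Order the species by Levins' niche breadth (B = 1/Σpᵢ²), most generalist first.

population P1 > population P2 > population P3 > population P4

Σp_P3ᵢ² = 0.39² + 0.02² + 0.06² + 0.11² + 0.17² + 0.25² = 0.1521 + 0.0004 + 0.0036 + 0.0121 + 0.0289 + 0.0625 = 0.2596
B_P3 = 1 / 0.2596 = 3.8521
Σp_P4ᵢ² = 0.02² + 0.86² + 0.02² + 0.02² + 0.02² + 0.06² = 0.0004 + 0.7396 + 0.0004 + 0.0004 + 0.0004 + 0.0036 = 0.7448
B_P4 = 1 / 0.7448 = 1.3426
Σp_P1ᵢ² = 0.19² + 0.27² + 0.10² + 0.26² + 0.16² + 0.02² = 0.0361 + 0.0729 + 0.0100 + 0.0676 + 0.0256 + 0.0004 = 0.2126
B_P1 = 1 / 0.2126 = 4.7037
Σp_P2ᵢ² = 0.07² + 0.27² + 0.13² + 0.34² + 0.09² + 0.10² = 0.0049 + 0.0729 + 0.0169 + 0.1156 + 0.0081 + 0.0100 = 0.2284
B_P2 = 1 / 0.2284 = 4.3783
Ranking by B (broadest → narrowest): population P1 (4.70) > population P2 (4.38) > population P3 (3.85) > population P4 (1.34)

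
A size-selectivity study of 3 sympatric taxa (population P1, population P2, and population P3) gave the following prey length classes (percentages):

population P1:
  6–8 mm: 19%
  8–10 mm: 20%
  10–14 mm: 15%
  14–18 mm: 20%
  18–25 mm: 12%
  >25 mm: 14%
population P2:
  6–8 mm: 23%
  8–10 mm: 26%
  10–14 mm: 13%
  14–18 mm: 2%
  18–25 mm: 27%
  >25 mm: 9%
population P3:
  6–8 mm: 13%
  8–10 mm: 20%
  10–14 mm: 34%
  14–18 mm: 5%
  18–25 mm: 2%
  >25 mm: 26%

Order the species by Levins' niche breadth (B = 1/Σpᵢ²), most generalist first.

Convert percentages to proportions (divide by 100).
Σp_P1ᵢ² = 0.19² + 0.20² + 0.15² + 0.20² + 0.12² + 0.14² = 0.0361 + 0.0400 + 0.0225 + 0.0400 + 0.0144 + 0.0196 = 0.1726
B_P1 = 1 / 0.1726 = 5.7937
Σp_P2ᵢ² = 0.23² + 0.26² + 0.13² + 0.02² + 0.27² + 0.09² = 0.0529 + 0.0676 + 0.0169 + 0.0004 + 0.0729 + 0.0081 = 0.2188
B_P2 = 1 / 0.2188 = 4.5704
Σp_P3ᵢ² = 0.13² + 0.20² + 0.34² + 0.05² + 0.02² + 0.26² = 0.0169 + 0.0400 + 0.1156 + 0.0025 + 0.0004 + 0.0676 = 0.2430
B_P3 = 1 / 0.2430 = 4.1152
Ranking by B (broadest → narrowest): population P1 (5.79) > population P2 (4.57) > population P3 (4.12)

population P1 > population P2 > population P3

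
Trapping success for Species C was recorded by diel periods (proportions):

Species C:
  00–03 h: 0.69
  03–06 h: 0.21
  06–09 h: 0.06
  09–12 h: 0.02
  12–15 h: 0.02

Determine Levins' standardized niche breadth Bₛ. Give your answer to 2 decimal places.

Σpᵢ² = 0.69² + 0.21² + 0.06² + 0.02² + 0.02² = 0.4761 + 0.0441 + 0.0036 + 0.0004 + 0.0004 = 0.5246
B = 1 / 0.5246 = 1.9062
Bₛ = (B − 1)/(n − 1) = (1.9062 − 1)/(5 − 1) = 0.9062/4 = 0.2266

0.23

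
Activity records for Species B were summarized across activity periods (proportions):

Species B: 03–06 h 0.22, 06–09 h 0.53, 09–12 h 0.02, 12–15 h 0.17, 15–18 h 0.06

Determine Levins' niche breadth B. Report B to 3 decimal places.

Σpᵢ² = 0.22² + 0.53² + 0.02² + 0.17² + 0.06² = 0.0484 + 0.2809 + 0.0004 + 0.0289 + 0.0036 = 0.3622
B = 1 / 0.3622 = 2.76091

2.761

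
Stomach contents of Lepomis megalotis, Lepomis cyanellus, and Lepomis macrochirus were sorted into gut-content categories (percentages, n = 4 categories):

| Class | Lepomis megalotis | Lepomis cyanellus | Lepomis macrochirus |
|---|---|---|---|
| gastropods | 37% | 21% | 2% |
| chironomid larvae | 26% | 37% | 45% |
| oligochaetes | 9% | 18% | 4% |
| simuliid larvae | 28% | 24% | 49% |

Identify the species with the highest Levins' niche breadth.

Lepomis cyanellus

Convert percentages to proportions (divide by 100).
Σp_megaᵢ² = 0.37² + 0.26² + 0.09² + 0.28² = 0.1369 + 0.0676 + 0.0081 + 0.0784 = 0.2910
B_mega = 1 / 0.2910 = 3.4364
Σp_cyanᵢ² = 0.21² + 0.37² + 0.18² + 0.24² = 0.0441 + 0.1369 + 0.0324 + 0.0576 = 0.2710
B_cyan = 1 / 0.2710 = 3.6900
Σp_macrᵢ² = 0.02² + 0.45² + 0.04² + 0.49² = 0.0004 + 0.2025 + 0.0016 + 0.2401 = 0.4446
B_macr = 1 / 0.4446 = 2.2492
Highest B → broadest niche (most generalist): Lepomis cyanellus (B = 3.69).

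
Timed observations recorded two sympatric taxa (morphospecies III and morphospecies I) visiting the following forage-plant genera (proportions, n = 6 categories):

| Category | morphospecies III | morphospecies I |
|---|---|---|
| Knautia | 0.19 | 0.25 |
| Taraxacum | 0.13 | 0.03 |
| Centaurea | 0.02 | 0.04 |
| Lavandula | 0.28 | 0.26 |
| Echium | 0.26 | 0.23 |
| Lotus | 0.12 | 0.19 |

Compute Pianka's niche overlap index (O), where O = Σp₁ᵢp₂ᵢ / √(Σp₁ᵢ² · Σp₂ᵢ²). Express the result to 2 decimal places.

Σ p₁ᵢp₂ᵢ = 0.0475 + 0.0039 + 0.0008 + 0.0728 + 0.0598 + 0.0228 = 0.2076
Σp_1ᵢ² = 0.19² + 0.13² + 0.02² + 0.28² + 0.26² + 0.12² = 0.0361 + 0.0169 + 0.0004 + 0.0784 + 0.0676 + 0.0144 = 0.2138
Σp_2ᵢ² = 0.25² + 0.03² + 0.04² + 0.26² + 0.23² + 0.19² = 0.0625 + 0.0009 + 0.0016 + 0.0676 + 0.0529 + 0.0361 = 0.2216
O = 0.2076 / √(0.2138 × 0.2216) = 0.2076 / 0.21767 = 0.9537

0.95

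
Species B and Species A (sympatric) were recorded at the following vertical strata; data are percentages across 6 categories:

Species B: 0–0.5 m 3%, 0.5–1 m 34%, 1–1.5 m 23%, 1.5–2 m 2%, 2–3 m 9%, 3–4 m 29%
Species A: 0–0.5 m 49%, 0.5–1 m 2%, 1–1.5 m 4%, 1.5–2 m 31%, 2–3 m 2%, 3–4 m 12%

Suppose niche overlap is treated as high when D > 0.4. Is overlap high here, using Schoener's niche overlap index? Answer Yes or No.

No

Convert percentages to proportions (divide by 100).
Σ|p₁ᵢ − p₂ᵢ| = 0.46 + 0.32 + 0.19 + 0.29 + 0.07 + 0.17 = 1.50
D = 1 − ½ × 1.50 = 1 − 0.750 = 0.2500
D = 0.2500 < 0.4 → No.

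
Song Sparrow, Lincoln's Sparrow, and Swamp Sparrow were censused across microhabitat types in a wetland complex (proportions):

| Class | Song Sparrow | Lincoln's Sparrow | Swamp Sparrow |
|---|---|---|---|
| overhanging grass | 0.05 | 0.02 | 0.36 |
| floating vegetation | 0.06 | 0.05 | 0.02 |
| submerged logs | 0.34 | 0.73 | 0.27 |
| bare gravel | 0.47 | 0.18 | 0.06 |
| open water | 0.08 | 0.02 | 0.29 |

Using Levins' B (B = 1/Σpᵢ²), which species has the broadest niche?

Σp_Songᵢ² = 0.05² + 0.06² + 0.34² + 0.47² + 0.08² = 0.0025 + 0.0036 + 0.1156 + 0.2209 + 0.0064 = 0.3490
B_Song = 1 / 0.3490 = 2.8653
Σp_Lincᵢ² = 0.02² + 0.05² + 0.73² + 0.18² + 0.02² = 0.0004 + 0.0025 + 0.5329 + 0.0324 + 0.0004 = 0.5686
B_Linc = 1 / 0.5686 = 1.7587
Σp_Swamᵢ² = 0.36² + 0.02² + 0.27² + 0.06² + 0.29² = 0.1296 + 0.0004 + 0.0729 + 0.0036 + 0.0841 = 0.2906
B_Swam = 1 / 0.2906 = 3.4412
Highest B → broadest niche (most generalist): Swamp Sparrow (B = 3.44).

Swamp Sparrow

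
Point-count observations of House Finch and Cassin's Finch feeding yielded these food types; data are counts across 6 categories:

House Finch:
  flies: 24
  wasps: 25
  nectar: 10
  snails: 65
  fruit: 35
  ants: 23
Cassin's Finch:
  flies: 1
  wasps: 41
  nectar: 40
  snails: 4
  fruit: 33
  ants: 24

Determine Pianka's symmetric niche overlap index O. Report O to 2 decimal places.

0.57

Proportions for House Finch (n=182): 24/182=0.1319, 25/182=0.1374, 10/182=0.0549, 65/182=0.3571, 35/182=0.1923, 23/182=0.1264
Proportions for Cassin's Finch (n=143): 1/143=0.0070, 41/143=0.2867, 40/143=0.2797, 4/143=0.0280, 33/143=0.2308, 24/143=0.1678
Σ p₁ᵢp₂ᵢ = 0.000923 + 0.039393 + 0.015356 + 0.009999 + 0.044383 + 0.021210 = 0.131264
Σp_1ᵢ² = 0.1319² + 0.1374² + 0.0549² + 0.3571² + 0.1923² + 0.1264² = 0.017398 + 0.018879 + 0.003014 + 0.127520 + 0.036979 + 0.015977 = 0.219767
Σp_2ᵢ² = 0.0070² + 0.2867² + 0.2797² + 0.0280² + 0.2308² + 0.1678² = 0.000049 + 0.082197 + 0.078232 + 0.000784 + 0.053269 + 0.028157 = 0.242688
O = 0.131264 / √(0.219767 × 0.242688) = 0.131264 / 0.2309433 = 0.5684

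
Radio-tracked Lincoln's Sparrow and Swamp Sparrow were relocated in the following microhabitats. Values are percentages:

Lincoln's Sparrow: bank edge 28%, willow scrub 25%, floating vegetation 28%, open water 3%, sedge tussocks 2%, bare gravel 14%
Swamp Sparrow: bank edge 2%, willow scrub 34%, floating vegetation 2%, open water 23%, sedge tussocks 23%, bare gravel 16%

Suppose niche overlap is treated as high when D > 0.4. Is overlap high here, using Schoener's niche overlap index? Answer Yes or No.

Yes

Convert percentages to proportions (divide by 100).
Σ|p₁ᵢ − p₂ᵢ| = 0.26 + 0.09 + 0.26 + 0.20 + 0.21 + 0.02 = 1.04
D = 1 − ½ × 1.04 = 1 − 0.520 = 0.4800
D = 0.4800 > 0.4 → Yes.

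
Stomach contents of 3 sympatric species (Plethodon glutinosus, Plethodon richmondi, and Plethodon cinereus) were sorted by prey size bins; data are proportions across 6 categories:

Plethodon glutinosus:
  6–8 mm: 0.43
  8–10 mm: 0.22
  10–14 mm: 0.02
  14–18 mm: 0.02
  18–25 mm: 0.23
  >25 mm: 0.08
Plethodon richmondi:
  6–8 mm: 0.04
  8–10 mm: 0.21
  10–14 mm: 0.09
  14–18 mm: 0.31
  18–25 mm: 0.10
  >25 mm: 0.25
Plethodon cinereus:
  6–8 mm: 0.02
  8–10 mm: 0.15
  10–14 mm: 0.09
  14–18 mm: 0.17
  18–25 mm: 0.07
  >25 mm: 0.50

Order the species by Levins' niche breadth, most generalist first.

Plethodon richmondi > Plethodon glutinosus > Plethodon cinereus

Σp_glutᵢ² = 0.43² + 0.22² + 0.02² + 0.02² + 0.23² + 0.08² = 0.1849 + 0.0484 + 0.0004 + 0.0004 + 0.0529 + 0.0064 = 0.2934
B_glut = 1 / 0.2934 = 3.4083
Σp_richᵢ² = 0.04² + 0.21² + 0.09² + 0.31² + 0.10² + 0.25² = 0.0016 + 0.0441 + 0.0081 + 0.0961 + 0.0100 + 0.0625 = 0.2224
B_rich = 1 / 0.2224 = 4.4964
Σp_cineᵢ² = 0.02² + 0.15² + 0.09² + 0.17² + 0.07² + 0.50² = 0.0004 + 0.0225 + 0.0081 + 0.0289 + 0.0049 + 0.2500 = 0.3148
B_cine = 1 / 0.3148 = 3.1766
Ranking by B (broadest → narrowest): Plethodon richmondi (4.50) > Plethodon glutinosus (3.41) > Plethodon cinereus (3.18)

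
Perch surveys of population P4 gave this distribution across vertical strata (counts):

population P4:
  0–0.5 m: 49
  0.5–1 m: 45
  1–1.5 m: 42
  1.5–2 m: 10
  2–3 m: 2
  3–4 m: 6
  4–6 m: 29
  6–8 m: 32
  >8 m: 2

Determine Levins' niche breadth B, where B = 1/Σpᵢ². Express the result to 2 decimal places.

5.74

Proportions for population P4 (n=217): 49/217=0.2258, 45/217=0.2074, 42/217=0.1935, 10/217=0.0461, 2/217=0.0092, 6/217=0.0276, 29/217=0.1336, 32/217=0.1475, 2/217=0.0092
Σpᵢ² = 0.2258² + 0.2074² + 0.1935² + 0.0461² + 0.0092² + 0.0276² + 0.1336² + 0.1475² + 0.0092² = 0.050986 + 0.043015 + 0.037442 + 0.002125 + 0.000085 + 0.000762 + 0.017849 + 0.021756 + 0.000085 = 0.174105
B = 1 / 0.174105 = 5.7437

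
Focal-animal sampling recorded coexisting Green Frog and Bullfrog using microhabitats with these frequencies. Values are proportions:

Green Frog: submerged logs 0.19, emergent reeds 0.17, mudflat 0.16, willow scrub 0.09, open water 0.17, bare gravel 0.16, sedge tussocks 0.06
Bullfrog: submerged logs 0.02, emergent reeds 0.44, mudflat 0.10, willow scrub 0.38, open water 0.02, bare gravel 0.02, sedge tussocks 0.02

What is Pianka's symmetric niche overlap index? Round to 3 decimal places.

0.583

Σ p₁ᵢp₂ᵢ = 0.0038 + 0.0748 + 0.0160 + 0.0342 + 0.0034 + 0.0032 + 0.0012 = 0.1366
Σp_1ᵢ² = 0.19² + 0.17² + 0.16² + 0.09² + 0.17² + 0.16² + 0.06² = 0.0361 + 0.0289 + 0.0256 + 0.0081 + 0.0289 + 0.0256 + 0.0036 = 0.1568
Σp_2ᵢ² = 0.02² + 0.44² + 0.10² + 0.38² + 0.02² + 0.02² + 0.02² = 0.0004 + 0.1936 + 0.0100 + 0.1444 + 0.0004 + 0.0004 + 0.0004 = 0.3496
O = 0.1366 / √(0.1568 × 0.3496) = 0.1366 / 0.234131 = 0.58343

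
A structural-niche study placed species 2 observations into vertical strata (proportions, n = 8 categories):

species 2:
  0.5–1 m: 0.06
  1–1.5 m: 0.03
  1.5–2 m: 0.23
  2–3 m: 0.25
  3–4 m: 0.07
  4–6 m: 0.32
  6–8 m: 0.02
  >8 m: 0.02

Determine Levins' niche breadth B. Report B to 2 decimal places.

Σpᵢ² = 0.06² + 0.03² + 0.23² + 0.25² + 0.07² + 0.32² + 0.02² + 0.02² = 0.0036 + 0.0009 + 0.0529 + 0.0625 + 0.0049 + 0.1024 + 0.0004 + 0.0004 = 0.2280
B = 1 / 0.2280 = 4.3860

4.39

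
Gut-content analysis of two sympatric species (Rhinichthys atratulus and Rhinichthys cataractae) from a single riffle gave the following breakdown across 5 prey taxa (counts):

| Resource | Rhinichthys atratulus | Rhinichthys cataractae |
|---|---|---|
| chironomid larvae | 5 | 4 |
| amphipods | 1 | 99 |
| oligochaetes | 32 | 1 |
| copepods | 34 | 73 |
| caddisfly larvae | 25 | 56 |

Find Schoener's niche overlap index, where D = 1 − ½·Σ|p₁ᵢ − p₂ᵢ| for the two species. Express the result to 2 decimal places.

Proportions for Rhinichthys atratulus (n=97): 5/97=0.0515, 1/97=0.0103, 32/97=0.3299, 34/97=0.3505, 25/97=0.2577
Proportions for Rhinichthys cataractae (n=233): 4/233=0.0172, 99/233=0.4249, 1/233=0.0043, 73/233=0.3133, 56/233=0.2403
Σ|p₁ᵢ − p₂ᵢ| = 0.0343 + 0.4146 + 0.3256 + 0.0372 + 0.0174 = 0.8291
D = 1 − ½ × 0.8291 = 1 − 0.41455 = 0.58545

0.59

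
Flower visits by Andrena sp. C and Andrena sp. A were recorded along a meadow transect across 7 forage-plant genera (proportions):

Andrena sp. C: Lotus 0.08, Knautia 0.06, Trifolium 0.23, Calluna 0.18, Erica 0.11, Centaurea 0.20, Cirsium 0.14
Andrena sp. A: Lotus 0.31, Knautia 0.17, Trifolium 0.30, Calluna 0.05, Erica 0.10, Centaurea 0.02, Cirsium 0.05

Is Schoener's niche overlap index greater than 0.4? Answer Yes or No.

Σ|p₁ᵢ − p₂ᵢ| = 0.23 + 0.11 + 0.07 + 0.13 + 0.01 + 0.18 + 0.09 = 0.82
D = 1 − ½ × 0.82 = 1 − 0.410 = 0.5900
D = 0.5900 > 0.4 → Yes.

Yes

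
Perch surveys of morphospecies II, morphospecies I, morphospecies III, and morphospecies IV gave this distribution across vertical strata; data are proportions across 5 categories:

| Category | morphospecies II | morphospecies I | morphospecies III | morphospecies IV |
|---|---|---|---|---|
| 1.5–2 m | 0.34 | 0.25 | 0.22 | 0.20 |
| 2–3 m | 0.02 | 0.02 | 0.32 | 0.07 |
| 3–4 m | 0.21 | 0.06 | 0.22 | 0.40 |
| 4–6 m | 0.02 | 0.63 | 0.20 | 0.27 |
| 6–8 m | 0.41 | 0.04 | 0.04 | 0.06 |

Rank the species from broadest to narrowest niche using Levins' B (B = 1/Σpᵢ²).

Σp_IIᵢ² = 0.34² + 0.02² + 0.21² + 0.02² + 0.41² = 0.1156 + 0.0004 + 0.0441 + 0.0004 + 0.1681 = 0.3286
B_II = 1 / 0.3286 = 3.0432
Σp_Iᵢ² = 0.25² + 0.02² + 0.06² + 0.63² + 0.04² = 0.0625 + 0.0004 + 0.0036 + 0.3969 + 0.0016 = 0.4650
B_I = 1 / 0.4650 = 2.1505
Σp_IIIᵢ² = 0.22² + 0.32² + 0.22² + 0.20² + 0.04² = 0.0484 + 0.1024 + 0.0484 + 0.0400 + 0.0016 = 0.2408
B_III = 1 / 0.2408 = 4.1528
Σp_IVᵢ² = 0.20² + 0.07² + 0.40² + 0.27² + 0.06² = 0.0400 + 0.0049 + 0.1600 + 0.0729 + 0.0036 = 0.2814
B_IV = 1 / 0.2814 = 3.5537
Ranking by B (broadest → narrowest): morphospecies III (4.15) > morphospecies IV (3.55) > morphospecies II (3.04) > morphospecies I (2.15)

morphospecies III > morphospecies IV > morphospecies II > morphospecies I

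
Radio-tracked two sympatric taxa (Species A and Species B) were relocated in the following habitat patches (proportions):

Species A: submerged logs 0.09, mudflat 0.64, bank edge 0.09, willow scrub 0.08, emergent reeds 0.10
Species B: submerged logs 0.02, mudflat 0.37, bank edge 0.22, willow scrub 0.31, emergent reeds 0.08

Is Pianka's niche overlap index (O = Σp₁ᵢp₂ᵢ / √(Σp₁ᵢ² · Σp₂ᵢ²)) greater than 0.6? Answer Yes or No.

Σ p₁ᵢp₂ᵢ = 0.0018 + 0.2368 + 0.0198 + 0.0248 + 0.0080 = 0.2912
Σp_1ᵢ² = 0.09² + 0.64² + 0.09² + 0.08² + 0.10² = 0.0081 + 0.4096 + 0.0081 + 0.0064 + 0.0100 = 0.4422
Σp_2ᵢ² = 0.02² + 0.37² + 0.22² + 0.31² + 0.08² = 0.0004 + 0.1369 + 0.0484 + 0.0961 + 0.0064 = 0.2882
O = 0.2912 / √(0.4422 × 0.2882) = 0.2912 / 0.35699 = 0.8157
O = 0.8157 > 0.6 → Yes.

Yes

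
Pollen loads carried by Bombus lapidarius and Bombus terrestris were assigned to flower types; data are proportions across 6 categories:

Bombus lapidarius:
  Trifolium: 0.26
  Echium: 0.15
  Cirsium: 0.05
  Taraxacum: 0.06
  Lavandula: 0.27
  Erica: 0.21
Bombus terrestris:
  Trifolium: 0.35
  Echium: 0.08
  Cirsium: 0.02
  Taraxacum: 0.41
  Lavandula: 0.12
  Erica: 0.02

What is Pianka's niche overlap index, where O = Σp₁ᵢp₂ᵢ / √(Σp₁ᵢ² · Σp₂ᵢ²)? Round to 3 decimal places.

Σ p₁ᵢp₂ᵢ = 0.0910 + 0.0120 + 0.0010 + 0.0246 + 0.0324 + 0.0042 = 0.1652
Σp_1ᵢ² = 0.26² + 0.15² + 0.05² + 0.06² + 0.27² + 0.21² = 0.0676 + 0.0225 + 0.0025 + 0.0036 + 0.0729 + 0.0441 = 0.2132
Σp_2ᵢ² = 0.35² + 0.08² + 0.02² + 0.41² + 0.12² + 0.02² = 0.1225 + 0.0064 + 0.0004 + 0.1681 + 0.0144 + 0.0004 = 0.3122
O = 0.1652 / √(0.2132 × 0.3122) = 0.1652 / 0.257994 = 0.64032

0.640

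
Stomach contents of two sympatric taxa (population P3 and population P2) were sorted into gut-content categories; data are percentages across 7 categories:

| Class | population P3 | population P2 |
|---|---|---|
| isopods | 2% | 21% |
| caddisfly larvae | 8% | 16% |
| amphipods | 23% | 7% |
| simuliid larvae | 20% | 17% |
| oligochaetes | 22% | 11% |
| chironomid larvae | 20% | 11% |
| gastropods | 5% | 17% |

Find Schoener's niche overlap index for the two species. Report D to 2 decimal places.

0.61

Convert percentages to proportions (divide by 100).
Σ|p₁ᵢ − p₂ᵢ| = 0.19 + 0.08 + 0.16 + 0.03 + 0.11 + 0.09 + 0.12 = 0.78
D = 1 − ½ × 0.78 = 1 − 0.390 = 0.6100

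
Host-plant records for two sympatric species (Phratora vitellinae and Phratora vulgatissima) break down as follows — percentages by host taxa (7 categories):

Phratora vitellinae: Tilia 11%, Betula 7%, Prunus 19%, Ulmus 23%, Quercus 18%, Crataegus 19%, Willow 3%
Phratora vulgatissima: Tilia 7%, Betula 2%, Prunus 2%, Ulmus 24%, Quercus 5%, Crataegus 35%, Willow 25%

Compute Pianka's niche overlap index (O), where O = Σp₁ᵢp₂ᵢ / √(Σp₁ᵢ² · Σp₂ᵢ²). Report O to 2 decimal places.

0.72

Convert percentages to proportions (divide by 100).
Σ p₁ᵢp₂ᵢ = 0.0077 + 0.0014 + 0.0038 + 0.0552 + 0.0090 + 0.0665 + 0.0075 = 0.1511
Σp_1ᵢ² = 0.11² + 0.07² + 0.19² + 0.23² + 0.18² + 0.19² + 0.03² = 0.0121 + 0.0049 + 0.0361 + 0.0529 + 0.0324 + 0.0361 + 0.0009 = 0.1754
Σp_2ᵢ² = 0.07² + 0.02² + 0.02² + 0.24² + 0.05² + 0.35² + 0.25² = 0.0049 + 0.0004 + 0.0004 + 0.0576 + 0.0025 + 0.1225 + 0.0625 = 0.2508
O = 0.1511 / √(0.1754 × 0.2508) = 0.1511 / 0.20974 = 0.7204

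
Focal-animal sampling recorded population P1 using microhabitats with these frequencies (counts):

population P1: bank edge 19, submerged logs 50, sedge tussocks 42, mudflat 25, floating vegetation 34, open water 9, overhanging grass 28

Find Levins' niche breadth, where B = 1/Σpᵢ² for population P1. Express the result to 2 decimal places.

5.89

Proportions for population P1 (n=207): 19/207=0.0918, 50/207=0.2415, 42/207=0.2029, 25/207=0.1208, 34/207=0.1643, 9/207=0.0435, 28/207=0.1353
Σpᵢ² = 0.0918² + 0.2415² + 0.2029² + 0.1208² + 0.1643² + 0.0435² + 0.1353² = 0.008427 + 0.058322 + 0.041168 + 0.014593 + 0.026994 + 0.001892 + 0.018306 = 0.169702
B = 1 / 0.169702 = 5.8927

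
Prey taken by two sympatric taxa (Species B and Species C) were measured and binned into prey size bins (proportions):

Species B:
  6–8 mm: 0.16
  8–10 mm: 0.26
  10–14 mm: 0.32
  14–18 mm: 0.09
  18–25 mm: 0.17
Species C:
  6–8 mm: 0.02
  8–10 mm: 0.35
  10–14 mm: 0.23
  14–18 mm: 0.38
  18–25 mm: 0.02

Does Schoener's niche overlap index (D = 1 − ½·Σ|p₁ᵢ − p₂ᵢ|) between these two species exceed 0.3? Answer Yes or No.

Yes

Σ|p₁ᵢ − p₂ᵢ| = 0.14 + 0.09 + 0.09 + 0.29 + 0.15 = 0.76
D = 1 − ½ × 0.76 = 1 − 0.380 = 0.6200
D = 0.6200 > 0.3 → Yes.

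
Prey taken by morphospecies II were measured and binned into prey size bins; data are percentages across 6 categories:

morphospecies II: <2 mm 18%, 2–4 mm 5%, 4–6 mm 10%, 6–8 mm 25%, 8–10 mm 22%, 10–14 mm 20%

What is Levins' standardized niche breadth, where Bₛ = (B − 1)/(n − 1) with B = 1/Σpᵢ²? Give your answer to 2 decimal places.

0.82

Convert percentages to proportions (divide by 100).
Σpᵢ² = 0.18² + 0.05² + 0.10² + 0.25² + 0.22² + 0.20² = 0.0324 + 0.0025 + 0.0100 + 0.0625 + 0.0484 + 0.0400 = 0.1958
B = 1 / 0.1958 = 5.1073
Bₛ = (B − 1)/(n − 1) = (5.1073 − 1)/(6 − 1) = 4.1073/5 = 0.8215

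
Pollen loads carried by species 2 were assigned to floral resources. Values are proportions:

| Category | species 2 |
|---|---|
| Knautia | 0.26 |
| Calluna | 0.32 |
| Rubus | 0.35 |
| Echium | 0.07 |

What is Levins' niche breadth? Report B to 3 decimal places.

Σpᵢ² = 0.26² + 0.32² + 0.35² + 0.07² = 0.0676 + 0.1024 + 0.1225 + 0.0049 = 0.2974
B = 1 / 0.2974 = 3.36247

3.362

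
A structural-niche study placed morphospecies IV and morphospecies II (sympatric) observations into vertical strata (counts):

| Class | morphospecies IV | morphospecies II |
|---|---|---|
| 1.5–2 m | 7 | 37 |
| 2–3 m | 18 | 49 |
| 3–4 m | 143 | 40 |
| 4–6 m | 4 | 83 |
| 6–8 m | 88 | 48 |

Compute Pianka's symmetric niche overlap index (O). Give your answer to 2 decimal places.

Proportions for morphospecies IV (n=260): 7/260=0.0269, 18/260=0.0692, 143/260=0.5500, 4/260=0.0154, 88/260=0.3385
Proportions for morphospecies II (n=257): 37/257=0.1440, 49/257=0.1907, 40/257=0.1556, 83/257=0.3230, 48/257=0.1868
Σ p₁ᵢp₂ᵢ = 0.003874 + 0.013196 + 0.085580 + 0.004974 + 0.063232 = 0.170856
Σp_1ᵢ² = 0.0269² + 0.0692² + 0.5500² + 0.0154² + 0.3385² = 0.000724 + 0.004789 + 0.302500 + 0.000237 + 0.114582 = 0.422832
Σp_2ᵢ² = 0.1440² + 0.1907² + 0.1556² + 0.3230² + 0.1868² = 0.020736 + 0.036366 + 0.024211 + 0.104329 + 0.034894 = 0.220536
O = 0.170856 / √(0.422832 × 0.220536) = 0.170856 / 0.3053681 = 0.5595

0.56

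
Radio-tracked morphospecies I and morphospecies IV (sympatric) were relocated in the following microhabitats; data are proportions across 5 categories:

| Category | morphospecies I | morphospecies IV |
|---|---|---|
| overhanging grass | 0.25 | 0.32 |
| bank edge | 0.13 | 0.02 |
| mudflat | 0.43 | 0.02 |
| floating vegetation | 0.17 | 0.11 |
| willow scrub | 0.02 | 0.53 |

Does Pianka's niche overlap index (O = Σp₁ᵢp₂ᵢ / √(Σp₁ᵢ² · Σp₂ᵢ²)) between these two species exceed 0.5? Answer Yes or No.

Σ p₁ᵢp₂ᵢ = 0.0800 + 0.0026 + 0.0086 + 0.0187 + 0.0106 = 0.1205
Σp_1ᵢ² = 0.25² + 0.13² + 0.43² + 0.17² + 0.02² = 0.0625 + 0.0169 + 0.1849 + 0.0289 + 0.0004 = 0.2936
Σp_2ᵢ² = 0.32² + 0.02² + 0.02² + 0.11² + 0.53² = 0.1024 + 0.0004 + 0.0004 + 0.0121 + 0.2809 = 0.3962
O = 0.1205 / √(0.2936 × 0.3962) = 0.1205 / 0.34106 = 0.3533
O = 0.3533 < 0.5 → No.

No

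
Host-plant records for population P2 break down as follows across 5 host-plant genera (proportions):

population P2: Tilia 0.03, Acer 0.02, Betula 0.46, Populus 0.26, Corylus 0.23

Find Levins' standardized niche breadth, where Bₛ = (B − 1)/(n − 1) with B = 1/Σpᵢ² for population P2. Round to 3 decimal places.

Σpᵢ² = 0.03² + 0.02² + 0.46² + 0.26² + 0.23² = 0.0009 + 0.0004 + 0.2116 + 0.0676 + 0.0529 = 0.3334
B = 1 / 0.3334 = 2.99940
Bₛ = (B − 1)/(n − 1) = (2.99940 − 1)/(5 − 1) = 1.99940/4 = 0.49985

0.500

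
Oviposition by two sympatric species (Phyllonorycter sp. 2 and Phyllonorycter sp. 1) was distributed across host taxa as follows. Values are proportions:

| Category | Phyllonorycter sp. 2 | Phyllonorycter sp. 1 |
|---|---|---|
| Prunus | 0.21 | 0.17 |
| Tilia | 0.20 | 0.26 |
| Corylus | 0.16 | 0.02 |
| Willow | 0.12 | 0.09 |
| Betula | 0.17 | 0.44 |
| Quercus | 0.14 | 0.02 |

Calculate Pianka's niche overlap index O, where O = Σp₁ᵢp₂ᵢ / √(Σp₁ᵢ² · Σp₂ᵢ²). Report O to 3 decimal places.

Σ p₁ᵢp₂ᵢ = 0.0357 + 0.0520 + 0.0032 + 0.0108 + 0.0748 + 0.0028 = 0.1793
Σp_1ᵢ² = 0.21² + 0.20² + 0.16² + 0.12² + 0.17² + 0.14² = 0.0441 + 0.0400 + 0.0256 + 0.0144 + 0.0289 + 0.0196 = 0.1726
Σp_2ᵢ² = 0.17² + 0.26² + 0.02² + 0.09² + 0.44² + 0.02² = 0.0289 + 0.0676 + 0.0004 + 0.0081 + 0.1936 + 0.0004 = 0.2990
O = 0.1793 / √(0.1726 × 0.2990) = 0.1793 / 0.227173 = 0.78927

0.789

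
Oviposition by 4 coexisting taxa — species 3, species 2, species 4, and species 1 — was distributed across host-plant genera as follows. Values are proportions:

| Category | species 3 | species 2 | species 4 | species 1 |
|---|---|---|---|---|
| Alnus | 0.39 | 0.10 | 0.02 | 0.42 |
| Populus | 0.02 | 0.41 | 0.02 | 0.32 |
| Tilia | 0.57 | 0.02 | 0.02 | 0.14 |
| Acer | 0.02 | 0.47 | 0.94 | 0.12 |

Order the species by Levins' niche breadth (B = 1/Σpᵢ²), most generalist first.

species 1 > species 2 > species 3 > species 4

Σp_3ᵢ² = 0.39² + 0.02² + 0.57² + 0.02² = 0.1521 + 0.0004 + 0.3249 + 0.0004 = 0.4778
B_3 = 1 / 0.4778 = 2.0929
Σp_2ᵢ² = 0.10² + 0.41² + 0.02² + 0.47² = 0.0100 + 0.1681 + 0.0004 + 0.2209 = 0.3994
B_2 = 1 / 0.3994 = 2.5038
Σp_4ᵢ² = 0.02² + 0.02² + 0.02² + 0.94² = 0.0004 + 0.0004 + 0.0004 + 0.8836 = 0.8848
B_4 = 1 / 0.8848 = 1.1302
Σp_1ᵢ² = 0.42² + 0.32² + 0.14² + 0.12² = 0.1764 + 0.1024 + 0.0196 + 0.0144 = 0.3128
B_1 = 1 / 0.3128 = 3.1969
Ranking by B (broadest → narrowest): species 1 (3.20) > species 2 (2.50) > species 3 (2.09) > species 4 (1.13)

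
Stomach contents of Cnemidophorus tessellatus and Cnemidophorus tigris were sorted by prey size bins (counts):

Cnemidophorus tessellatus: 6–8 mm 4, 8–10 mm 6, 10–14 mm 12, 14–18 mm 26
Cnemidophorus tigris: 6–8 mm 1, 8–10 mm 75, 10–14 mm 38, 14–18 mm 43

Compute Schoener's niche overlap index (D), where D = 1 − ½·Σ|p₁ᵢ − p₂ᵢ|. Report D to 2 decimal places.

0.65

Proportions for Cnemidophorus tessellatus (n=48): 4/48=0.0833, 6/48=0.1250, 12/48=0.2500, 26/48=0.5417
Proportions for Cnemidophorus tigris (n=157): 1/157=0.0064, 75/157=0.4777, 38/157=0.2420, 43/157=0.2739
Σ|p₁ᵢ − p₂ᵢ| = 0.0769 + 0.3527 + 0.0080 + 0.2678 = 0.7054
D = 1 − ½ × 0.7054 = 1 − 0.35270 = 0.64730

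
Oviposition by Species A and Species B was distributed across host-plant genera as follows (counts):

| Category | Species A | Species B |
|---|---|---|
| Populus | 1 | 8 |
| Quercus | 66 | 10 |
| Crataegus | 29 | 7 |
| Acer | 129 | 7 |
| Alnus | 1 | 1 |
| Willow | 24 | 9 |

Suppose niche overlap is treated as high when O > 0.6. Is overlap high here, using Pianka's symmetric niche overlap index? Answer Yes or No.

Yes

Proportions for Species A (n=250): 1/250=0.0040, 66/250=0.2640, 29/250=0.1160, 129/250=0.5160, 1/250=0.0040, 24/250=0.0960
Proportions for Species B (n=42): 8/42=0.1905, 10/42=0.2381, 7/42=0.1667, 7/42=0.1667, 1/42=0.0238, 9/42=0.2143
Σ p₁ᵢp₂ᵢ = 0.000762 + 0.062858 + 0.019337 + 0.086017 + 0.000095 + 0.020573 = 0.189642
Σp_1ᵢ² = 0.0040² + 0.2640² + 0.1160² + 0.5160² + 0.0040² + 0.0960² = 0.000016 + 0.069696 + 0.013456 + 0.266256 + 0.000016 + 0.009216 = 0.358656
Σp_2ᵢ² = 0.1905² + 0.2381² + 0.1667² + 0.1667² + 0.0238² + 0.2143² = 0.036290 + 0.056692 + 0.027789 + 0.027789 + 0.000566 + 0.045924 = 0.195050
O = 0.189642 / √(0.358656 × 0.195050) = 0.189642 / 0.2644917 = 0.7170
O = 0.7170 > 0.6 → Yes.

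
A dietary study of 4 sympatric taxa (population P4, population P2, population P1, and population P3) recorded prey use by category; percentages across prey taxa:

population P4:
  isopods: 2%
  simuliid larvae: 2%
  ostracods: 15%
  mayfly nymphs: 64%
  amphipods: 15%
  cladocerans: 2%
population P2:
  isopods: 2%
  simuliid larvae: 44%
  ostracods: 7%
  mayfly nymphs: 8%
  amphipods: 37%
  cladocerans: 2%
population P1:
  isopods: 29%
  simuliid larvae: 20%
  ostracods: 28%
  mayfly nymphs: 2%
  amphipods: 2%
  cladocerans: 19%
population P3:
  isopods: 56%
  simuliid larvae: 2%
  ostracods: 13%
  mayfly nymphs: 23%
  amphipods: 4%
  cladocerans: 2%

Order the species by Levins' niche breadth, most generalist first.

population P1 > population P2 > population P3 > population P4

Convert percentages to proportions (divide by 100).
Σp_P4ᵢ² = 0.02² + 0.02² + 0.15² + 0.64² + 0.15² + 0.02² = 0.0004 + 0.0004 + 0.0225 + 0.4096 + 0.0225 + 0.0004 = 0.4558
B_P4 = 1 / 0.4558 = 2.1939
Σp_P2ᵢ² = 0.02² + 0.44² + 0.07² + 0.08² + 0.37² + 0.02² = 0.0004 + 0.1936 + 0.0049 + 0.0064 + 0.1369 + 0.0004 = 0.3426
B_P2 = 1 / 0.3426 = 2.9189
Σp_P1ᵢ² = 0.29² + 0.20² + 0.28² + 0.02² + 0.02² + 0.19² = 0.0841 + 0.0400 + 0.0784 + 0.0004 + 0.0004 + 0.0361 = 0.2394
B_P1 = 1 / 0.2394 = 4.1771
Σp_P3ᵢ² = 0.56² + 0.02² + 0.13² + 0.23² + 0.04² + 0.02² = 0.3136 + 0.0004 + 0.0169 + 0.0529 + 0.0016 + 0.0004 = 0.3858
B_P3 = 1 / 0.3858 = 2.5920
Ranking by B (broadest → narrowest): population P1 (4.18) > population P2 (2.92) > population P3 (2.59) > population P4 (2.19)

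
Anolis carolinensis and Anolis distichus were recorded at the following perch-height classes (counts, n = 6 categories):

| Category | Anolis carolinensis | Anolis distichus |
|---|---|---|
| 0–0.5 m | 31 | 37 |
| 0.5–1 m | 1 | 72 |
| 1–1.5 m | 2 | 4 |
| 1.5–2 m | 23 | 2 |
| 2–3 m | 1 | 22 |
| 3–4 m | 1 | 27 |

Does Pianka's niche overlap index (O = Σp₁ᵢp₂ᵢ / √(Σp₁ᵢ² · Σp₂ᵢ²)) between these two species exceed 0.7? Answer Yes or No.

Proportions for Anolis carolinensis (n=59): 31/59=0.5254, 1/59=0.0169, 2/59=0.0339, 23/59=0.3898, 1/59=0.0169, 1/59=0.0169
Proportions for Anolis distichus (n=164): 37/164=0.2256, 72/164=0.4390, 4/164=0.0244, 2/164=0.0122, 22/164=0.1341, 27/164=0.1646
Σ p₁ᵢp₂ᵢ = 0.118530 + 0.007419 + 0.000827 + 0.004756 + 0.002266 + 0.002782 = 0.136580
Σp_1ᵢ² = 0.5254² + 0.0169² + 0.0339² + 0.3898² + 0.0169² + 0.0169² = 0.276045 + 0.000286 + 0.001149 + 0.151944 + 0.000286 + 0.000286 = 0.429996
Σp_2ᵢ² = 0.2256² + 0.4390² + 0.0244² + 0.0122² + 0.1341² + 0.1646² = 0.050895 + 0.192721 + 0.000595 + 0.000149 + 0.017983 + 0.027093 = 0.289436
O = 0.136580 / √(0.429996 × 0.289436) = 0.136580 / 0.3527837 = 0.3871
O = 0.3871 < 0.7 → No.

No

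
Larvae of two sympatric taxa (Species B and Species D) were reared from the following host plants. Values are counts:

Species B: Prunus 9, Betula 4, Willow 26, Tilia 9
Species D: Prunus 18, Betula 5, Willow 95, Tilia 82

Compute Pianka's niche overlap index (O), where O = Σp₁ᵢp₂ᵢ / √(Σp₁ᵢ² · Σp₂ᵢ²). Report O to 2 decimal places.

0.91

Proportions for Species B (n=48): 9/48=0.1875, 4/48=0.0833, 26/48=0.5417, 9/48=0.1875
Proportions for Species D (n=200): 18/200=0.0900, 5/200=0.0250, 95/200=0.4750, 82/200=0.4100
Σ p₁ᵢp₂ᵢ = 0.016875 + 0.002083 + 0.257308 + 0.076875 = 0.353141
Σp_1ᵢ² = 0.1875² + 0.0833² + 0.5417² + 0.1875² = 0.035156 + 0.006939 + 0.293439 + 0.035156 = 0.370690
Σp_2ᵢ² = 0.0900² + 0.0250² + 0.4750² + 0.4100² = 0.008100 + 0.000625 + 0.225625 + 0.168100 = 0.402450
O = 0.353141 / √(0.370690 × 0.402450) = 0.353141 / 0.3862437 = 0.9143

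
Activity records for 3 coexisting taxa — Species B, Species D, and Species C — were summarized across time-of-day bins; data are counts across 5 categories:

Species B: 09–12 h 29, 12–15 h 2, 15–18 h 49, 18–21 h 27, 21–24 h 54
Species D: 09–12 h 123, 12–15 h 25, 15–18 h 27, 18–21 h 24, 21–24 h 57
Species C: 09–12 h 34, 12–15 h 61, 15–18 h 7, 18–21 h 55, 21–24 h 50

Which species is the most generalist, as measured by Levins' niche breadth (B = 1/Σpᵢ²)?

Species C

Proportions for Species B (n=161): 29/161=0.1801, 2/161=0.0124, 49/161=0.3043, 27/161=0.1677, 54/161=0.3354
Proportions for Species D (n=256): 123/256=0.4805, 25/256=0.0977, 27/256=0.1055, 24/256=0.0938, 57/256=0.2227
Proportions for Species C (n=207): 34/207=0.1643, 61/207=0.2947, 7/207=0.0338, 55/207=0.2657, 50/207=0.2415
Σp_Bᵢ² = 0.1801² + 0.0124² + 0.3043² + 0.1677² + 0.3354² = 0.032436 + 0.000154 + 0.092598 + 0.028123 + 0.112493 = 0.265804
B_B = 1 / 0.265804 = 3.7622
Σp_Dᵢ² = 0.4805² + 0.0977² + 0.1055² + 0.0938² + 0.2227² = 0.230880 + 0.009545 + 0.011130 + 0.008798 + 0.049595 = 0.309948
B_D = 1 / 0.309948 = 3.2263
Σp_Cᵢ² = 0.1643² + 0.2947² + 0.0338² + 0.2657² + 0.2415² = 0.026994 + 0.086848 + 0.001142 + 0.070596 + 0.058322 = 0.243902
B_C = 1 / 0.243902 = 4.1000
Highest B → broadest niche (most generalist): Species C (B = 4.10).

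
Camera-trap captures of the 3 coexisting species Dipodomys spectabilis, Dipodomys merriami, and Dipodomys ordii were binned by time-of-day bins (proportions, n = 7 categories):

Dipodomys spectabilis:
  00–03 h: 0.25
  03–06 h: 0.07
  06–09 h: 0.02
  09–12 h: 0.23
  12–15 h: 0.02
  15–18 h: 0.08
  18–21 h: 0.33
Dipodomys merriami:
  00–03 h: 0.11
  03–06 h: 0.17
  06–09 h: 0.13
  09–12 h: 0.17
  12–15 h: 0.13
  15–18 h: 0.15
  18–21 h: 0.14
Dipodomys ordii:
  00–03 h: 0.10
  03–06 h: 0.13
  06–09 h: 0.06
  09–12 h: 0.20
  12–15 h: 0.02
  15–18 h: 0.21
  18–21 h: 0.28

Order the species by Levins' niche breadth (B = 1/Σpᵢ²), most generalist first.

Dipodomys merriami > Dipodomys ordii > Dipodomys spectabilis

Σp_specᵢ² = 0.25² + 0.07² + 0.02² + 0.23² + 0.02² + 0.08² + 0.33² = 0.0625 + 0.0049 + 0.0004 + 0.0529 + 0.0004 + 0.0064 + 0.1089 = 0.2364
B_spec = 1 / 0.2364 = 4.2301
Σp_merrᵢ² = 0.11² + 0.17² + 0.13² + 0.17² + 0.13² + 0.15² + 0.14² = 0.0121 + 0.0289 + 0.0169 + 0.0289 + 0.0169 + 0.0225 + 0.0196 = 0.1458
B_merr = 1 / 0.1458 = 6.8587
Σp_ordiᵢ² = 0.10² + 0.13² + 0.06² + 0.20² + 0.02² + 0.21² + 0.28² = 0.0100 + 0.0169 + 0.0036 + 0.0400 + 0.0004 + 0.0441 + 0.0784 = 0.1934
B_ordi = 1 / 0.1934 = 5.1706
Ranking by B (broadest → narrowest): Dipodomys merriami (6.86) > Dipodomys ordii (5.17) > Dipodomys spectabilis (4.23)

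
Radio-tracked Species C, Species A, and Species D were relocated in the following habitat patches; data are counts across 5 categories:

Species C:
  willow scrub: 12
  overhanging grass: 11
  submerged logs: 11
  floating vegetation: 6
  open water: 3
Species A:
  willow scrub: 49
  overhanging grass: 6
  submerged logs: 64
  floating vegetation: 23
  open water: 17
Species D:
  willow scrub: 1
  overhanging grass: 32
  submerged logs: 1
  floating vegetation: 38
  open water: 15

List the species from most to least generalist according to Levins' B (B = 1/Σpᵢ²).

Species C > Species A > Species D

Proportions for Species C (n=43): 12/43=0.2791, 11/43=0.2558, 11/43=0.2558, 6/43=0.1395, 3/43=0.0698
Proportions for Species A (n=159): 49/159=0.3082, 6/159=0.0377, 64/159=0.4025, 23/159=0.1447, 17/159=0.1069
Proportions for Species D (n=87): 1/87=0.0115, 32/87=0.3678, 1/87=0.0115, 38/87=0.4368, 15/87=0.1724
Σp_Cᵢ² = 0.2791² + 0.2558² + 0.2558² + 0.1395² + 0.0698² = 0.077897 + 0.065434 + 0.065434 + 0.019460 + 0.004872 = 0.233097
B_C = 1 / 0.233097 = 4.2901
Σp_Aᵢ² = 0.3082² + 0.0377² + 0.4025² + 0.1447² + 0.1069² = 0.094987 + 0.001421 + 0.162006 + 0.020938 + 0.011428 = 0.290780
B_A = 1 / 0.290780 = 3.4390
Σp_Dᵢ² = 0.0115² + 0.3678² + 0.0115² + 0.4368² + 0.1724² = 0.000132 + 0.135277 + 0.000132 + 0.190794 + 0.029722 = 0.356057
B_D = 1 / 0.356057 = 2.8085
Ranking by B (broadest → narrowest): Species C (4.29) > Species A (3.44) > Species D (2.81)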